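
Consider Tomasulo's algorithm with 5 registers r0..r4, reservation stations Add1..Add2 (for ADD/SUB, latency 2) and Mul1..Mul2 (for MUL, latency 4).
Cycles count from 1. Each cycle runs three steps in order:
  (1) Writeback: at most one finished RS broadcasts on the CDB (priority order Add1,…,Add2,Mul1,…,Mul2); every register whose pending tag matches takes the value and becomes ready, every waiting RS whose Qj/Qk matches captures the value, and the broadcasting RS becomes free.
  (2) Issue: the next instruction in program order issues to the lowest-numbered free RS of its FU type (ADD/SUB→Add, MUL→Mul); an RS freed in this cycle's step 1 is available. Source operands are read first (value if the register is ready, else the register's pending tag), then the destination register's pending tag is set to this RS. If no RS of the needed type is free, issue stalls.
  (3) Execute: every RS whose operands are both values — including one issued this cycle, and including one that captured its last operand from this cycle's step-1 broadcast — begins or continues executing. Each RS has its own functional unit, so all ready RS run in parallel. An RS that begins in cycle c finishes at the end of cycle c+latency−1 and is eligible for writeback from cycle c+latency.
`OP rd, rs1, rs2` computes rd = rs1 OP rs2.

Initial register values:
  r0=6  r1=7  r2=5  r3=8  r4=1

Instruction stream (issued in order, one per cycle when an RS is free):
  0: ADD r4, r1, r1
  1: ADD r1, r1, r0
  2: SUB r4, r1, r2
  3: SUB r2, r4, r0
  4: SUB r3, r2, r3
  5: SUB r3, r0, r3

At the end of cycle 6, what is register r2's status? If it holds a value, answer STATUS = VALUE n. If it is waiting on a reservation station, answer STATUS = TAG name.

STATUS = TAG Add2

  c1: issue ADD r4<-Add1  regs: r0:6,r1:7,r2:5,r3:8,r4:Add1
  c2: issue ADD r1<-Add2  regs: r0:6,r1:Add2,r2:5,r3:8,r4:Add1
  c3: CDB Add1=14; issue SUB r4<-Add1  regs: r0:6,r1:Add2,r2:5,r3:8,r4:Add1
  c4: CDB Add2=13; issue SUB r2<-Add2  regs: r0:6,r1:13,r2:Add2,r3:8,r4:Add1
  c5: stall  regs: r0:6,r1:13,r2:Add2,r3:8,r4:Add1
  c6: CDB Add1=8; issue SUB r3<-Add1  regs: r0:6,r1:13,r2:Add2,r3:Add1,r4:8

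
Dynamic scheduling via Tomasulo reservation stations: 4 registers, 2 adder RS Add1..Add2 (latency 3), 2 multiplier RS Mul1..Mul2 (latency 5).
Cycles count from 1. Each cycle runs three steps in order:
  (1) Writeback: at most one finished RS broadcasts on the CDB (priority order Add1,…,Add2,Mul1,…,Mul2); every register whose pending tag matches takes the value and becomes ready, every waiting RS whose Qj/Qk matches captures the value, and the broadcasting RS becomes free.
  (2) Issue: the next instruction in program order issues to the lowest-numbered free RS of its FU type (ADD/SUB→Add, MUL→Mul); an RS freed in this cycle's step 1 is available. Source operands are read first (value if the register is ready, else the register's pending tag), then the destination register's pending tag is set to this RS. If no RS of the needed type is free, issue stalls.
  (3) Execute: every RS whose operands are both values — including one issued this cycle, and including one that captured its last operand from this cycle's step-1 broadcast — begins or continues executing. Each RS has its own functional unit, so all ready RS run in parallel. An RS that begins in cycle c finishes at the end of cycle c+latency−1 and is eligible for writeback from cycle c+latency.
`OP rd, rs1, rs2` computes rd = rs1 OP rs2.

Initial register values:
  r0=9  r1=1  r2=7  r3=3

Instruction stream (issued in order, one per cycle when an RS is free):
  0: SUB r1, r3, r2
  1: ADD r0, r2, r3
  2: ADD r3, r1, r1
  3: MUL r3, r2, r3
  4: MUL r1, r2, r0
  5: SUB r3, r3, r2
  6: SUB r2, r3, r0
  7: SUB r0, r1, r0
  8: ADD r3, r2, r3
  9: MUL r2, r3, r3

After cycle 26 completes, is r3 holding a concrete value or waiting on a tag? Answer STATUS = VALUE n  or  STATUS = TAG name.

c1: issue SUB r1<-Add1 | r0:9,r1:Add1,r2:7,r3:3
c2: issue ADD r0<-Add2 | r0:Add2,r1:Add1,r2:7,r3:3
c3: stall | r0:Add2,r1:Add1,r2:7,r3:3
c4: CDB Add1=-4; issue ADD r3<-Add1 | r0:Add2,r1:-4,r2:7,r3:Add1
c5: CDB Add2=10; issue MUL r3<-Mul1 | r0:10,r1:-4,r2:7,r3:Mul1
c6: issue MUL r1<-Mul2 | r0:10,r1:Mul2,r2:7,r3:Mul1
c7: CDB Add1=-8; issue SUB r3<-Add1 | r0:10,r1:Mul2,r2:7,r3:Add1
c8: issue SUB r2<-Add2 | r0:10,r1:Mul2,r2:Add2,r3:Add1
c9: stall | r0:10,r1:Mul2,r2:Add2,r3:Add1
c10: stall | r0:10,r1:Mul2,r2:Add2,r3:Add1
c11: CDB Mul2=70; stall | r0:10,r1:70,r2:Add2,r3:Add1
c12: CDB Mul1=-56; stall | r0:10,r1:70,r2:Add2,r3:Add1
c13: stall | r0:10,r1:70,r2:Add2,r3:Add1
c14: stall | r0:10,r1:70,r2:Add2,r3:Add1
c15: CDB Add1=-63; issue SUB r0<-Add1 | r0:Add1,r1:70,r2:Add2,r3:-63
c16: stall | r0:Add1,r1:70,r2:Add2,r3:-63
c17: stall | r0:Add1,r1:70,r2:Add2,r3:-63
c18: CDB Add1=60; issue ADD r3<-Add1 | r0:60,r1:70,r2:Add2,r3:Add1
c19: CDB Add2=-73; issue MUL r2<-Mul1 | r0:60,r1:70,r2:Mul1,r3:Add1
c20: - | r0:60,r1:70,r2:Mul1,r3:Add1
c21: - | r0:60,r1:70,r2:Mul1,r3:Add1
c22: CDB Add1=-136 | r0:60,r1:70,r2:Mul1,r3:-136
c23: - | r0:60,r1:70,r2:Mul1,r3:-136
c24: - | r0:60,r1:70,r2:Mul1,r3:-136
c25: - | r0:60,r1:70,r2:Mul1,r3:-136
c26: - | r0:60,r1:70,r2:Mul1,r3:-136

STATUS = VALUE -136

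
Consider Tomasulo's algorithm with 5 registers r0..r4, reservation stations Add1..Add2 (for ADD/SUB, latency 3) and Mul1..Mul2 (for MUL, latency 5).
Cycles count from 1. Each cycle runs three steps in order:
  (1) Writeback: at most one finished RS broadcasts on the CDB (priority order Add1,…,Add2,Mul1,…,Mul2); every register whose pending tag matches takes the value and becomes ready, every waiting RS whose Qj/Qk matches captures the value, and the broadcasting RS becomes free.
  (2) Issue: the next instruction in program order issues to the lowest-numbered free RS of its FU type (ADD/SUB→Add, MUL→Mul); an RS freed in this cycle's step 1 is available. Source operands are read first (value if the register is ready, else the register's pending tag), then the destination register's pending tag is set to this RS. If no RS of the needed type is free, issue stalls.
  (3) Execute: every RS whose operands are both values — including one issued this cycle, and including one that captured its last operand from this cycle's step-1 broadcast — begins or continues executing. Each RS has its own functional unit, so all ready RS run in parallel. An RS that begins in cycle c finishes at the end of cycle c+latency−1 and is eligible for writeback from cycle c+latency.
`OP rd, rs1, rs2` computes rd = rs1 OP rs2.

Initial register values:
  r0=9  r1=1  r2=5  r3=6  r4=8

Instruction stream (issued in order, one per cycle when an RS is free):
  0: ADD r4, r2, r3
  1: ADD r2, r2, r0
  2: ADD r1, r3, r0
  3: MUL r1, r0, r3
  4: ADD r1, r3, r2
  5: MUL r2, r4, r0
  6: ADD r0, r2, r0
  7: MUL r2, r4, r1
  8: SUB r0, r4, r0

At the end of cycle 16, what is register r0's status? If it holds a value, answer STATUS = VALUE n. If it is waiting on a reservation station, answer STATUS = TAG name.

c1: issue ADD r4<-Add1 | r0:9,r1:1,r2:5,r3:6,r4:Add1
c2: issue ADD r2<-Add2 | r0:9,r1:1,r2:Add2,r3:6,r4:Add1
c3: stall | r0:9,r1:1,r2:Add2,r3:6,r4:Add1
c4: CDB Add1=11; issue ADD r1<-Add1 | r0:9,r1:Add1,r2:Add2,r3:6,r4:11
c5: CDB Add2=14; issue MUL r1<-Mul1 | r0:9,r1:Mul1,r2:14,r3:6,r4:11
c6: issue ADD r1<-Add2 | r0:9,r1:Add2,r2:14,r3:6,r4:11
c7: CDB Add1=15; issue MUL r2<-Mul2 | r0:9,r1:Add2,r2:Mul2,r3:6,r4:11
c8: issue ADD r0<-Add1 | r0:Add1,r1:Add2,r2:Mul2,r3:6,r4:11
c9: CDB Add2=20; stall | r0:Add1,r1:20,r2:Mul2,r3:6,r4:11
c10: CDB Mul1=54; issue MUL r2<-Mul1 | r0:Add1,r1:20,r2:Mul1,r3:6,r4:11
c11: issue SUB r0<-Add2 | r0:Add2,r1:20,r2:Mul1,r3:6,r4:11
c12: CDB Mul2=99 | r0:Add2,r1:20,r2:Mul1,r3:6,r4:11
c13: - | r0:Add2,r1:20,r2:Mul1,r3:6,r4:11
c14: - | r0:Add2,r1:20,r2:Mul1,r3:6,r4:11
c15: CDB Add1=108 | r0:Add2,r1:20,r2:Mul1,r3:6,r4:11
c16: CDB Mul1=220 | r0:Add2,r1:20,r2:220,r3:6,r4:11

STATUS = TAG Add2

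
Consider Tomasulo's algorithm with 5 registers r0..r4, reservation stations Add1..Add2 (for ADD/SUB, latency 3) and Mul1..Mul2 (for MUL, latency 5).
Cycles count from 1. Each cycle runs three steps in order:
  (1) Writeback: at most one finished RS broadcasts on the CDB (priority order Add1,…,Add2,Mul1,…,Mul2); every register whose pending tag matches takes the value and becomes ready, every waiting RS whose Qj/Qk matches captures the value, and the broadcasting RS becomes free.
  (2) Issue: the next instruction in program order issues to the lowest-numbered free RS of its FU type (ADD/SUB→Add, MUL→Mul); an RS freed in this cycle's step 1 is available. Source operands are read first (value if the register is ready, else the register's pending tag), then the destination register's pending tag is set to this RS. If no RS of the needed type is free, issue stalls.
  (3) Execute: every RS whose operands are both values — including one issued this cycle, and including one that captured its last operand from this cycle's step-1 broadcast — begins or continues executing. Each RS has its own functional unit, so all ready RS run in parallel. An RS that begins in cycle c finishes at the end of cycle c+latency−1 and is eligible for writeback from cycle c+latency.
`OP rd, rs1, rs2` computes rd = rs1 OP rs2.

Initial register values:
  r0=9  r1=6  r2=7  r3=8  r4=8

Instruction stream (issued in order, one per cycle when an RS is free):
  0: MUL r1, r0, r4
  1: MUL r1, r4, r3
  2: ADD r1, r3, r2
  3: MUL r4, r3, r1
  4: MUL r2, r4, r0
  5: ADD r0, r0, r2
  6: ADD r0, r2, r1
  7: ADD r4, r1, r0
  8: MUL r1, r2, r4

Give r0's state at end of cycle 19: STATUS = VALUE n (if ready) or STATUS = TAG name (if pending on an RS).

cycle 1: issue MUL r1<-Mul1 // r0:9,r1:Mul1,r2:7,r3:8,r4:8
cycle 2: issue MUL r1<-Mul2 // r0:9,r1:Mul2,r2:7,r3:8,r4:8
cycle 3: issue ADD r1<-Add1 // r0:9,r1:Add1,r2:7,r3:8,r4:8
cycle 4: stall // r0:9,r1:Add1,r2:7,r3:8,r4:8
cycle 5: stall // r0:9,r1:Add1,r2:7,r3:8,r4:8
cycle 6: CDB Add1=15; stall // r0:9,r1:15,r2:7,r3:8,r4:8
cycle 7: CDB Mul1=72; issue MUL r4<-Mul1 // r0:9,r1:15,r2:7,r3:8,r4:Mul1
cycle 8: CDB Mul2=64; issue MUL r2<-Mul2 // r0:9,r1:15,r2:Mul2,r3:8,r4:Mul1
cycle 9: issue ADD r0<-Add1 // r0:Add1,r1:15,r2:Mul2,r3:8,r4:Mul1
cycle 10: issue ADD r0<-Add2 // r0:Add2,r1:15,r2:Mul2,r3:8,r4:Mul1
cycle 11: stall // r0:Add2,r1:15,r2:Mul2,r3:8,r4:Mul1
cycle 12: CDB Mul1=120; stall // r0:Add2,r1:15,r2:Mul2,r3:8,r4:120
cycle 13: stall // r0:Add2,r1:15,r2:Mul2,r3:8,r4:120
cycle 14: stall // r0:Add2,r1:15,r2:Mul2,r3:8,r4:120
cycle 15: stall // r0:Add2,r1:15,r2:Mul2,r3:8,r4:120
cycle 16: stall // r0:Add2,r1:15,r2:Mul2,r3:8,r4:120
cycle 17: CDB Mul2=1080; stall // r0:Add2,r1:15,r2:1080,r3:8,r4:120
cycle 18: stall // r0:Add2,r1:15,r2:1080,r3:8,r4:120
cycle 19: stall // r0:Add2,r1:15,r2:1080,r3:8,r4:120

STATUS = TAG Add2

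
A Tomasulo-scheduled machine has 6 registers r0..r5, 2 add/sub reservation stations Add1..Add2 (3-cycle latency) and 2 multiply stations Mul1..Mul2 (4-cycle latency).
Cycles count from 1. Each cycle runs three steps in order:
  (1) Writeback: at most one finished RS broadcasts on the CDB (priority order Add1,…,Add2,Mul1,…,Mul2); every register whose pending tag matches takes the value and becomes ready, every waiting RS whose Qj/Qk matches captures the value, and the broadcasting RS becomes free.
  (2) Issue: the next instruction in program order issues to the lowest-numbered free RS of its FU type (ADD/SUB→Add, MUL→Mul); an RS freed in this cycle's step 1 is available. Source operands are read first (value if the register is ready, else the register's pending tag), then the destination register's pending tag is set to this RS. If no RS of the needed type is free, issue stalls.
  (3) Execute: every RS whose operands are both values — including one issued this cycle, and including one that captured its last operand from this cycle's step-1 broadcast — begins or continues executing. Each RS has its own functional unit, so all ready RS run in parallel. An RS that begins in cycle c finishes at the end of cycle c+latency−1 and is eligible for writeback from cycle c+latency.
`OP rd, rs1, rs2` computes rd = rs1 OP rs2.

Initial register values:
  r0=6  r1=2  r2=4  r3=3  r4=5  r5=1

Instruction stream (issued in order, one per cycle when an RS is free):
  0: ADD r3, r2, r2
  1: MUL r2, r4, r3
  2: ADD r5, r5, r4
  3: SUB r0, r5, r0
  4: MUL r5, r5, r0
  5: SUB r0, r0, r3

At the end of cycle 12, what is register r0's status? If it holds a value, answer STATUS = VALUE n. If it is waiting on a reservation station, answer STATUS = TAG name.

STATUS = VALUE -8

  c1: issue ADD r3<-Add1  regs: r0:6,r1:2,r2:4,r3:Add1,r4:5,r5:1
  c2: issue MUL r2<-Mul1  regs: r0:6,r1:2,r2:Mul1,r3:Add1,r4:5,r5:1
  c3: issue ADD r5<-Add2  regs: r0:6,r1:2,r2:Mul1,r3:Add1,r4:5,r5:Add2
  c4: CDB Add1=8; issue SUB r0<-Add1  regs: r0:Add1,r1:2,r2:Mul1,r3:8,r4:5,r5:Add2
  c5: issue MUL r5<-Mul2  regs: r0:Add1,r1:2,r2:Mul1,r3:8,r4:5,r5:Mul2
  c6: CDB Add2=6; issue SUB r0<-Add2  regs: r0:Add2,r1:2,r2:Mul1,r3:8,r4:5,r5:Mul2
  c7: -  regs: r0:Add2,r1:2,r2:Mul1,r3:8,r4:5,r5:Mul2
  c8: CDB Mul1=40  regs: r0:Add2,r1:2,r2:40,r3:8,r4:5,r5:Mul2
  c9: CDB Add1=0  regs: r0:Add2,r1:2,r2:40,r3:8,r4:5,r5:Mul2
  c10: -  regs: r0:Add2,r1:2,r2:40,r3:8,r4:5,r5:Mul2
  c11: -  regs: r0:Add2,r1:2,r2:40,r3:8,r4:5,r5:Mul2
  c12: CDB Add2=-8  regs: r0:-8,r1:2,r2:40,r3:8,r4:5,r5:Mul2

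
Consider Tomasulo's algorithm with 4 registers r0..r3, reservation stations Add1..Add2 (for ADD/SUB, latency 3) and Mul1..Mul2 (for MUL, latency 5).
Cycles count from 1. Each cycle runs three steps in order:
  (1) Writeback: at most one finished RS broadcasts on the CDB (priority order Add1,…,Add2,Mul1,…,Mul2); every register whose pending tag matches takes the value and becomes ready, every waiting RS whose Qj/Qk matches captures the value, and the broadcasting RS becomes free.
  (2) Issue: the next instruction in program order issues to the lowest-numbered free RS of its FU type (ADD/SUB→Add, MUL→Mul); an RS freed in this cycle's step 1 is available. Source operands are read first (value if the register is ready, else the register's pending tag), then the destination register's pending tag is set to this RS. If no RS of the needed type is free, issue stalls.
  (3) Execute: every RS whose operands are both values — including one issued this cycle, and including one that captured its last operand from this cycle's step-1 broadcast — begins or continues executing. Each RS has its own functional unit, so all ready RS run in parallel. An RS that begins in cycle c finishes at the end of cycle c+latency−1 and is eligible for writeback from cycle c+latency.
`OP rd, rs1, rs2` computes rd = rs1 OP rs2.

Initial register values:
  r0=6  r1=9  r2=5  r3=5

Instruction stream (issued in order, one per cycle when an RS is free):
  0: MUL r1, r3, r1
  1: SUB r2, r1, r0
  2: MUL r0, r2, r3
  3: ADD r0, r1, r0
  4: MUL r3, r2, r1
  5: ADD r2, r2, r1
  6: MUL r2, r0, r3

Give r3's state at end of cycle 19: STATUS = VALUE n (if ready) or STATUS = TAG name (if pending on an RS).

  c1: issue MUL r1<-Mul1  regs: r0:6,r1:Mul1,r2:5,r3:5
  c2: issue SUB r2<-Add1  regs: r0:6,r1:Mul1,r2:Add1,r3:5
  c3: issue MUL r0<-Mul2  regs: r0:Mul2,r1:Mul1,r2:Add1,r3:5
  c4: issue ADD r0<-Add2  regs: r0:Add2,r1:Mul1,r2:Add1,r3:5
  c5: stall  regs: r0:Add2,r1:Mul1,r2:Add1,r3:5
  c6: CDB Mul1=45; issue MUL r3<-Mul1  regs: r0:Add2,r1:45,r2:Add1,r3:Mul1
  c7: stall  regs: r0:Add2,r1:45,r2:Add1,r3:Mul1
  c8: stall  regs: r0:Add2,r1:45,r2:Add1,r3:Mul1
  c9: CDB Add1=39; issue ADD r2<-Add1  regs: r0:Add2,r1:45,r2:Add1,r3:Mul1
  c10: stall  regs: r0:Add2,r1:45,r2:Add1,r3:Mul1
  c11: stall  regs: r0:Add2,r1:45,r2:Add1,r3:Mul1
  c12: CDB Add1=84; stall  regs: r0:Add2,r1:45,r2:84,r3:Mul1
  c13: stall  regs: r0:Add2,r1:45,r2:84,r3:Mul1
  c14: CDB Mul1=1755; issue MUL r2<-Mul1  regs: r0:Add2,r1:45,r2:Mul1,r3:1755
  c15: CDB Mul2=195  regs: r0:Add2,r1:45,r2:Mul1,r3:1755
  c16: -  regs: r0:Add2,r1:45,r2:Mul1,r3:1755
  c17: -  regs: r0:Add2,r1:45,r2:Mul1,r3:1755
  c18: CDB Add2=240  regs: r0:240,r1:45,r2:Mul1,r3:1755
  c19: -  regs: r0:240,r1:45,r2:Mul1,r3:1755

STATUS = VALUE 1755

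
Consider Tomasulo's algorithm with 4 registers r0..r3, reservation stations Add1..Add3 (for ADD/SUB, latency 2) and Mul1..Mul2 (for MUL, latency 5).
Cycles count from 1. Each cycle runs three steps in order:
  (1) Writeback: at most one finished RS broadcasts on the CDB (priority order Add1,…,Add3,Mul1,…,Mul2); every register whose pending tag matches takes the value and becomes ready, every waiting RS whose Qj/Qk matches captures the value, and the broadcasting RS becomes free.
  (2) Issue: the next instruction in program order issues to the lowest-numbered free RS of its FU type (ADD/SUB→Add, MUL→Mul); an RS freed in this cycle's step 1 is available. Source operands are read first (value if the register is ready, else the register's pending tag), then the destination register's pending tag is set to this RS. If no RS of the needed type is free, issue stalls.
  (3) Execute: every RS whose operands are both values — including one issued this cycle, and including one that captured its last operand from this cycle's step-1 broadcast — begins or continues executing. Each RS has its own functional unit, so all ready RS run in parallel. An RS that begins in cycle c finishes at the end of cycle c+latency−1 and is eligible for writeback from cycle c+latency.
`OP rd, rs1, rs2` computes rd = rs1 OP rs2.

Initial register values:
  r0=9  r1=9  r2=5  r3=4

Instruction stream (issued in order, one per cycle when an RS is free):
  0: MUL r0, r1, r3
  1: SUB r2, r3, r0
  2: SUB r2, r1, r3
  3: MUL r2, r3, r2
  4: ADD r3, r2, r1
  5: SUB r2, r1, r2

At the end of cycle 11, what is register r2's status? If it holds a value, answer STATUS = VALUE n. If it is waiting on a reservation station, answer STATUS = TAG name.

  c1: issue MUL r0<-Mul1  regs: r0:Mul1,r1:9,r2:5,r3:4
  c2: issue SUB r2<-Add1  regs: r0:Mul1,r1:9,r2:Add1,r3:4
  c3: issue SUB r2<-Add2  regs: r0:Mul1,r1:9,r2:Add2,r3:4
  c4: issue MUL r2<-Mul2  regs: r0:Mul1,r1:9,r2:Mul2,r3:4
  c5: CDB Add2=5; issue ADD r3<-Add2  regs: r0:Mul1,r1:9,r2:Mul2,r3:Add2
  c6: CDB Mul1=36; issue SUB r2<-Add3  regs: r0:36,r1:9,r2:Add3,r3:Add2
  c7: -  regs: r0:36,r1:9,r2:Add3,r3:Add2
  c8: CDB Add1=-32  regs: r0:36,r1:9,r2:Add3,r3:Add2
  c9: -  regs: r0:36,r1:9,r2:Add3,r3:Add2
  c10: CDB Mul2=20  regs: r0:36,r1:9,r2:Add3,r3:Add2
  c11: -  regs: r0:36,r1:9,r2:Add3,r3:Add2

STATUS = TAG Add3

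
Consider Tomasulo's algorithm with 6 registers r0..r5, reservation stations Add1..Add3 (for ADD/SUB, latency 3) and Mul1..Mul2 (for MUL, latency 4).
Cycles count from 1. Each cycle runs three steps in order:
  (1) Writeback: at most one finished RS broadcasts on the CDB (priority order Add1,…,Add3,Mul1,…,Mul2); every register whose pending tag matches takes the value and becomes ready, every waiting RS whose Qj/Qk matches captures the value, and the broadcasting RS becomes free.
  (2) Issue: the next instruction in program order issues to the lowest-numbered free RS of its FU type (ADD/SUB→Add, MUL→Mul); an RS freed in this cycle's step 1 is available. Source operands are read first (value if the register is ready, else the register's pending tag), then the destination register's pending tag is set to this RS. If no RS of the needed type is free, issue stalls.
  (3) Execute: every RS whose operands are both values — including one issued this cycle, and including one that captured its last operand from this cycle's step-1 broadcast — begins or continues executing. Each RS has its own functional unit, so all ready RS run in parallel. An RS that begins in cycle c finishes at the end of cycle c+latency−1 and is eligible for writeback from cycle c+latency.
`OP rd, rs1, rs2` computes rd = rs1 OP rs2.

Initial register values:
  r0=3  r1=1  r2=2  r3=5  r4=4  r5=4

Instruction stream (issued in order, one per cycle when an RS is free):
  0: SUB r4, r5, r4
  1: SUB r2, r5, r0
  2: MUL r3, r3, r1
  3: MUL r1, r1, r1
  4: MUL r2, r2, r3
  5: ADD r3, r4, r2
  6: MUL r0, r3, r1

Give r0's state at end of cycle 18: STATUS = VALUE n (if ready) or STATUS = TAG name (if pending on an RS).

STATUS = VALUE 5

cycle 1: issue SUB r4<-Add1 // r0:3,r1:1,r2:2,r3:5,r4:Add1,r5:4
cycle 2: issue SUB r2<-Add2 // r0:3,r1:1,r2:Add2,r3:5,r4:Add1,r5:4
cycle 3: issue MUL r3<-Mul1 // r0:3,r1:1,r2:Add2,r3:Mul1,r4:Add1,r5:4
cycle 4: CDB Add1=0; issue MUL r1<-Mul2 // r0:3,r1:Mul2,r2:Add2,r3:Mul1,r4:0,r5:4
cycle 5: CDB Add2=1; stall // r0:3,r1:Mul2,r2:1,r3:Mul1,r4:0,r5:4
cycle 6: stall // r0:3,r1:Mul2,r2:1,r3:Mul1,r4:0,r5:4
cycle 7: CDB Mul1=5; issue MUL r2<-Mul1 // r0:3,r1:Mul2,r2:Mul1,r3:5,r4:0,r5:4
cycle 8: CDB Mul2=1; issue ADD r3<-Add1 // r0:3,r1:1,r2:Mul1,r3:Add1,r4:0,r5:4
cycle 9: issue MUL r0<-Mul2 // r0:Mul2,r1:1,r2:Mul1,r3:Add1,r4:0,r5:4
cycle 10: - // r0:Mul2,r1:1,r2:Mul1,r3:Add1,r4:0,r5:4
cycle 11: CDB Mul1=5 // r0:Mul2,r1:1,r2:5,r3:Add1,r4:0,r5:4
cycle 12: - // r0:Mul2,r1:1,r2:5,r3:Add1,r4:0,r5:4
cycle 13: - // r0:Mul2,r1:1,r2:5,r3:Add1,r4:0,r5:4
cycle 14: CDB Add1=5 // r0:Mul2,r1:1,r2:5,r3:5,r4:0,r5:4
cycle 15: - // r0:Mul2,r1:1,r2:5,r3:5,r4:0,r5:4
cycle 16: - // r0:Mul2,r1:1,r2:5,r3:5,r4:0,r5:4
cycle 17: - // r0:Mul2,r1:1,r2:5,r3:5,r4:0,r5:4
cycle 18: CDB Mul2=5 // r0:5,r1:1,r2:5,r3:5,r4:0,r5:4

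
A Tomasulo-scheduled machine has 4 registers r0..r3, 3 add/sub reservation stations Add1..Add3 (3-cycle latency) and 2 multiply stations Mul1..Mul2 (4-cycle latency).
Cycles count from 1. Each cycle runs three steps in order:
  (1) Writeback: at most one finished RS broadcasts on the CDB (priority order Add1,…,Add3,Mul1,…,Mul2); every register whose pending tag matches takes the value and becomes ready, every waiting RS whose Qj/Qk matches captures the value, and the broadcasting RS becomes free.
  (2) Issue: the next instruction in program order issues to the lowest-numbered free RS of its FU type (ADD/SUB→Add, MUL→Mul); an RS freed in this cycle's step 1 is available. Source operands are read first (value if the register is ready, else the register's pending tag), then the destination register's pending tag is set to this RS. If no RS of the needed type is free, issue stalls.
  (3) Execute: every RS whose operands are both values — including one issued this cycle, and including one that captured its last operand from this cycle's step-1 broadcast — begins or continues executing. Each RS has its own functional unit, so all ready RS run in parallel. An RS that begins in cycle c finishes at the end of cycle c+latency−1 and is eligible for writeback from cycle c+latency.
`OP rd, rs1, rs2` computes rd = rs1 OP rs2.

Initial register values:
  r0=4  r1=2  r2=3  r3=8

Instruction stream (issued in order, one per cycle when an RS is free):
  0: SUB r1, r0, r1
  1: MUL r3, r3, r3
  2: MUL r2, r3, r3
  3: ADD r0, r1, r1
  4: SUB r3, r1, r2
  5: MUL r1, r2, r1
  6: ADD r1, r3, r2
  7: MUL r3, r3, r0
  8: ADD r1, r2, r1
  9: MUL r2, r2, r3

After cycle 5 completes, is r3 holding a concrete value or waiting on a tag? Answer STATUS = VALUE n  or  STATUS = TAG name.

STATUS = TAG Add2

cycle 1: issue SUB r1<-Add1 // r0:4,r1:Add1,r2:3,r3:8
cycle 2: issue MUL r3<-Mul1 // r0:4,r1:Add1,r2:3,r3:Mul1
cycle 3: issue MUL r2<-Mul2 // r0:4,r1:Add1,r2:Mul2,r3:Mul1
cycle 4: CDB Add1=2; issue ADD r0<-Add1 // r0:Add1,r1:2,r2:Mul2,r3:Mul1
cycle 5: issue SUB r3<-Add2 // r0:Add1,r1:2,r2:Mul2,r3:Add2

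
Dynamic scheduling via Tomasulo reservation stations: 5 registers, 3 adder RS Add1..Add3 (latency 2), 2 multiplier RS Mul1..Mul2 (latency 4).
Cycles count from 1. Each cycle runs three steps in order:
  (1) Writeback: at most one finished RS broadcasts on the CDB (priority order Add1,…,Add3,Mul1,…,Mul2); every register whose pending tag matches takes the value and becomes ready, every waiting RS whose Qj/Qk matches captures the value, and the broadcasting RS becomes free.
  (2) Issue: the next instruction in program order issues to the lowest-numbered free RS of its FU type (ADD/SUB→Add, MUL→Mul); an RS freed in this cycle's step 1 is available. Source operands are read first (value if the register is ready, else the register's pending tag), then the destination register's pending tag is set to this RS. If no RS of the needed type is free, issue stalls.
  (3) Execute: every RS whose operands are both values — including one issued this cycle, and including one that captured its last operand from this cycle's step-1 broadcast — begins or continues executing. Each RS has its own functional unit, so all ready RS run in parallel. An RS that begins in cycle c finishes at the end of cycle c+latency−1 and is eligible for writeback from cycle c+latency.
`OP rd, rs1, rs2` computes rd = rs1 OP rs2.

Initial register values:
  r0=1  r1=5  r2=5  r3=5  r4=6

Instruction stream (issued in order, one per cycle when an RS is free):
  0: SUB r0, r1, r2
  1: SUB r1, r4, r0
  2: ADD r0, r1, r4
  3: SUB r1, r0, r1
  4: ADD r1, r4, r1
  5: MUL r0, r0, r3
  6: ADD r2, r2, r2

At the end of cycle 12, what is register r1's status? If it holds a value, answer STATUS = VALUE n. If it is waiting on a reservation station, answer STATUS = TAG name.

STATUS = VALUE 12

cycle 1: issue SUB r0<-Add1 // r0:Add1,r1:5,r2:5,r3:5,r4:6
cycle 2: issue SUB r1<-Add2 // r0:Add1,r1:Add2,r2:5,r3:5,r4:6
cycle 3: CDB Add1=0; issue ADD r0<-Add1 // r0:Add1,r1:Add2,r2:5,r3:5,r4:6
cycle 4: issue SUB r1<-Add3 // r0:Add1,r1:Add3,r2:5,r3:5,r4:6
cycle 5: CDB Add2=6; issue ADD r1<-Add2 // r0:Add1,r1:Add2,r2:5,r3:5,r4:6
cycle 6: issue MUL r0<-Mul1 // r0:Mul1,r1:Add2,r2:5,r3:5,r4:6
cycle 7: CDB Add1=12; issue ADD r2<-Add1 // r0:Mul1,r1:Add2,r2:Add1,r3:5,r4:6
cycle 8: - // r0:Mul1,r1:Add2,r2:Add1,r3:5,r4:6
cycle 9: CDB Add1=10 // r0:Mul1,r1:Add2,r2:10,r3:5,r4:6
cycle 10: CDB Add3=6 // r0:Mul1,r1:Add2,r2:10,r3:5,r4:6
cycle 11: CDB Mul1=60 // r0:60,r1:Add2,r2:10,r3:5,r4:6
cycle 12: CDB Add2=12 // r0:60,r1:12,r2:10,r3:5,r4:6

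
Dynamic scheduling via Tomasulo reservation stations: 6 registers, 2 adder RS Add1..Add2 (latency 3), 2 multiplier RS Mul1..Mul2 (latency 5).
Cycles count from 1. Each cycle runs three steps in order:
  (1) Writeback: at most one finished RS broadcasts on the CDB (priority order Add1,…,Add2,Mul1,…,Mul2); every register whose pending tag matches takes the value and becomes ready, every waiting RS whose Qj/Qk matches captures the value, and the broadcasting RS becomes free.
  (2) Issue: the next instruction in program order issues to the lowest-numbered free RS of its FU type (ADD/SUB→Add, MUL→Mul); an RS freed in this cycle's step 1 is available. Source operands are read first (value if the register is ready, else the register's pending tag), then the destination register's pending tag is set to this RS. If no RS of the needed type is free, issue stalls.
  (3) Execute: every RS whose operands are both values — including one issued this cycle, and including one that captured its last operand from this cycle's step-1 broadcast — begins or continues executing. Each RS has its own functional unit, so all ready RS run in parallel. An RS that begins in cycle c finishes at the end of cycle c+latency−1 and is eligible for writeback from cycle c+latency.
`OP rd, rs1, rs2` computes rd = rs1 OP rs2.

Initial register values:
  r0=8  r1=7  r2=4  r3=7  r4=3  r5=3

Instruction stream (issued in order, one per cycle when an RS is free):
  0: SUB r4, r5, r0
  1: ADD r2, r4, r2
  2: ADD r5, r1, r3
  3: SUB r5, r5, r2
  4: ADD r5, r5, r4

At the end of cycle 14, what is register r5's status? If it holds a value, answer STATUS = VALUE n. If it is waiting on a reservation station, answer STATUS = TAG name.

cycle 1: issue SUB r4<-Add1 // r0:8,r1:7,r2:4,r3:7,r4:Add1,r5:3
cycle 2: issue ADD r2<-Add2 // r0:8,r1:7,r2:Add2,r3:7,r4:Add1,r5:3
cycle 3: stall // r0:8,r1:7,r2:Add2,r3:7,r4:Add1,r5:3
cycle 4: CDB Add1=-5; issue ADD r5<-Add1 // r0:8,r1:7,r2:Add2,r3:7,r4:-5,r5:Add1
cycle 5: stall // r0:8,r1:7,r2:Add2,r3:7,r4:-5,r5:Add1
cycle 6: stall // r0:8,r1:7,r2:Add2,r3:7,r4:-5,r5:Add1
cycle 7: CDB Add1=14; issue SUB r5<-Add1 // r0:8,r1:7,r2:Add2,r3:7,r4:-5,r5:Add1
cycle 8: CDB Add2=-1; issue ADD r5<-Add2 // r0:8,r1:7,r2:-1,r3:7,r4:-5,r5:Add2
cycle 9: - // r0:8,r1:7,r2:-1,r3:7,r4:-5,r5:Add2
cycle 10: - // r0:8,r1:7,r2:-1,r3:7,r4:-5,r5:Add2
cycle 11: CDB Add1=15 // r0:8,r1:7,r2:-1,r3:7,r4:-5,r5:Add2
cycle 12: - // r0:8,r1:7,r2:-1,r3:7,r4:-5,r5:Add2
cycle 13: - // r0:8,r1:7,r2:-1,r3:7,r4:-5,r5:Add2
cycle 14: CDB Add2=10 // r0:8,r1:7,r2:-1,r3:7,r4:-5,r5:10

STATUS = VALUE 10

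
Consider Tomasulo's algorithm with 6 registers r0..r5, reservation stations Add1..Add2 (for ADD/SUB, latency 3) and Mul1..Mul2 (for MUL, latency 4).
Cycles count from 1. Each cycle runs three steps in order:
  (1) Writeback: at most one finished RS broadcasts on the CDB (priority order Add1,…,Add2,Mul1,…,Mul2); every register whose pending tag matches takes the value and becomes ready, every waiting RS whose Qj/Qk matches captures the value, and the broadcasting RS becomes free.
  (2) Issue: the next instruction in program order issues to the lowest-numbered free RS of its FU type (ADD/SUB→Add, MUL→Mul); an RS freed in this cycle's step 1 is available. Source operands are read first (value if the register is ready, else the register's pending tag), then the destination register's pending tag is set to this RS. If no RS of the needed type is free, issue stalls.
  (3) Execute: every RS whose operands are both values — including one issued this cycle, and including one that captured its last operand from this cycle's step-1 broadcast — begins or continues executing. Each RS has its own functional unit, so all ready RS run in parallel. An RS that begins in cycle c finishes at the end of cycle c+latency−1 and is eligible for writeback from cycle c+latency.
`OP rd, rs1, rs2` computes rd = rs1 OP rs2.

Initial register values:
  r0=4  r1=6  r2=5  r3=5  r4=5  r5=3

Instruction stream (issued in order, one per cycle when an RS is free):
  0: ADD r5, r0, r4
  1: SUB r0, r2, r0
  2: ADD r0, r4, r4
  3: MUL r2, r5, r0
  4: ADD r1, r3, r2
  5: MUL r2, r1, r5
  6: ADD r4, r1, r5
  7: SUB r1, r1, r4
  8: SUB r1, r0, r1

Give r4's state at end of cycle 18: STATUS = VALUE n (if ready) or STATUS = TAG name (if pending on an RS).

c1: issue ADD r5<-Add1 | r0:4,r1:6,r2:5,r3:5,r4:5,r5:Add1
c2: issue SUB r0<-Add2 | r0:Add2,r1:6,r2:5,r3:5,r4:5,r5:Add1
c3: stall | r0:Add2,r1:6,r2:5,r3:5,r4:5,r5:Add1
c4: CDB Add1=9; issue ADD r0<-Add1 | r0:Add1,r1:6,r2:5,r3:5,r4:5,r5:9
c5: CDB Add2=1; issue MUL r2<-Mul1 | r0:Add1,r1:6,r2:Mul1,r3:5,r4:5,r5:9
c6: issue ADD r1<-Add2 | r0:Add1,r1:Add2,r2:Mul1,r3:5,r4:5,r5:9
c7: CDB Add1=10; issue MUL r2<-Mul2 | r0:10,r1:Add2,r2:Mul2,r3:5,r4:5,r5:9
c8: issue ADD r4<-Add1 | r0:10,r1:Add2,r2:Mul2,r3:5,r4:Add1,r5:9
c9: stall | r0:10,r1:Add2,r2:Mul2,r3:5,r4:Add1,r5:9
c10: stall | r0:10,r1:Add2,r2:Mul2,r3:5,r4:Add1,r5:9
c11: CDB Mul1=90; stall | r0:10,r1:Add2,r2:Mul2,r3:5,r4:Add1,r5:9
c12: stall | r0:10,r1:Add2,r2:Mul2,r3:5,r4:Add1,r5:9
c13: stall | r0:10,r1:Add2,r2:Mul2,r3:5,r4:Add1,r5:9
c14: CDB Add2=95; issue SUB r1<-Add2 | r0:10,r1:Add2,r2:Mul2,r3:5,r4:Add1,r5:9
c15: stall | r0:10,r1:Add2,r2:Mul2,r3:5,r4:Add1,r5:9
c16: stall | r0:10,r1:Add2,r2:Mul2,r3:5,r4:Add1,r5:9
c17: CDB Add1=104; issue SUB r1<-Add1 | r0:10,r1:Add1,r2:Mul2,r3:5,r4:104,r5:9
c18: CDB Mul2=855 | r0:10,r1:Add1,r2:855,r3:5,r4:104,r5:9

STATUS = VALUE 104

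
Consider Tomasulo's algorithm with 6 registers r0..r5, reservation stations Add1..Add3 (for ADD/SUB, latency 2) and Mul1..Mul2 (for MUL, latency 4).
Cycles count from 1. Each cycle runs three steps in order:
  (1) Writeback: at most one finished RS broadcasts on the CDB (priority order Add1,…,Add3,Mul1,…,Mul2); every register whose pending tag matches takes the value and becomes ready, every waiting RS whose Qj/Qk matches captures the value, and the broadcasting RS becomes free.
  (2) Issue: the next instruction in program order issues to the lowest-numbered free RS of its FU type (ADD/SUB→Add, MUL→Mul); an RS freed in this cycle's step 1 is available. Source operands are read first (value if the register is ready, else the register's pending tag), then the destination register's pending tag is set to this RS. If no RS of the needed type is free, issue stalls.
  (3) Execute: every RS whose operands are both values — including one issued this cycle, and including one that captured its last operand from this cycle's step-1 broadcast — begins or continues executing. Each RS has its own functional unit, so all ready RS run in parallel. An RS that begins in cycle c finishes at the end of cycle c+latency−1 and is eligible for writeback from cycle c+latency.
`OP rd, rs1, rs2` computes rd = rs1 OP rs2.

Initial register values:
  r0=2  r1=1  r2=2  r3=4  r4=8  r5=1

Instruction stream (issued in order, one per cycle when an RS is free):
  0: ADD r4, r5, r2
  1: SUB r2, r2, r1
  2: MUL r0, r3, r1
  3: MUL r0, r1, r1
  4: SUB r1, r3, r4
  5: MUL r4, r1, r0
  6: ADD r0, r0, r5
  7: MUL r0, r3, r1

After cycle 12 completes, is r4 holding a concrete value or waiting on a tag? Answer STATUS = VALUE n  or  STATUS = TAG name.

STATUS = TAG Mul1

cycle 1: issue ADD r4<-Add1 // r0:2,r1:1,r2:2,r3:4,r4:Add1,r5:1
cycle 2: issue SUB r2<-Add2 // r0:2,r1:1,r2:Add2,r3:4,r4:Add1,r5:1
cycle 3: CDB Add1=3; issue MUL r0<-Mul1 // r0:Mul1,r1:1,r2:Add2,r3:4,r4:3,r5:1
cycle 4: CDB Add2=1; issue MUL r0<-Mul2 // r0:Mul2,r1:1,r2:1,r3:4,r4:3,r5:1
cycle 5: issue SUB r1<-Add1 // r0:Mul2,r1:Add1,r2:1,r3:4,r4:3,r5:1
cycle 6: stall // r0:Mul2,r1:Add1,r2:1,r3:4,r4:3,r5:1
cycle 7: CDB Add1=1; stall // r0:Mul2,r1:1,r2:1,r3:4,r4:3,r5:1
cycle 8: CDB Mul1=4; issue MUL r4<-Mul1 // r0:Mul2,r1:1,r2:1,r3:4,r4:Mul1,r5:1
cycle 9: CDB Mul2=1; issue ADD r0<-Add1 // r0:Add1,r1:1,r2:1,r3:4,r4:Mul1,r5:1
cycle 10: issue MUL r0<-Mul2 // r0:Mul2,r1:1,r2:1,r3:4,r4:Mul1,r5:1
cycle 11: CDB Add1=2 // r0:Mul2,r1:1,r2:1,r3:4,r4:Mul1,r5:1
cycle 12: - // r0:Mul2,r1:1,r2:1,r3:4,r4:Mul1,r5:1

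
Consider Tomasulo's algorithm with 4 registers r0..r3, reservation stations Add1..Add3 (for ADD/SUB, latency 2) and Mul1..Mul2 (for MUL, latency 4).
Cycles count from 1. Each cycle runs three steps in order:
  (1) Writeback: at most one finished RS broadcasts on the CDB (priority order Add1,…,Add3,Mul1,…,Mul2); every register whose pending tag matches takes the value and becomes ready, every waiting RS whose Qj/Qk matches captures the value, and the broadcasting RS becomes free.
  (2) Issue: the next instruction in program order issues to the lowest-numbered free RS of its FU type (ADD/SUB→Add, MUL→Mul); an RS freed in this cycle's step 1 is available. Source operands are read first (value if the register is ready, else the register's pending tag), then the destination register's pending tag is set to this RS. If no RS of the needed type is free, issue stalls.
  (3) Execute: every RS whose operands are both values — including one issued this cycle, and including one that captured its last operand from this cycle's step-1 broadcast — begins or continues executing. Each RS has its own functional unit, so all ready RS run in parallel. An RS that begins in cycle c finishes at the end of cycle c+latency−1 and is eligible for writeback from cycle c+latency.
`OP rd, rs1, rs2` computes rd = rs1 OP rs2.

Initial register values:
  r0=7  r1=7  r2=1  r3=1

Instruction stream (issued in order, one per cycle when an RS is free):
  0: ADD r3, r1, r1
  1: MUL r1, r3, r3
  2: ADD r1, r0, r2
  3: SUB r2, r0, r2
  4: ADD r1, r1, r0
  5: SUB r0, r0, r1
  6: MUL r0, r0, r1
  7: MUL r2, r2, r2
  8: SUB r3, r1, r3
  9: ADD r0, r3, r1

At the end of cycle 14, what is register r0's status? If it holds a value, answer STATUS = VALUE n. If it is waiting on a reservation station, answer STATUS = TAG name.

cycle 1: issue ADD r3<-Add1 // r0:7,r1:7,r2:1,r3:Add1
cycle 2: issue MUL r1<-Mul1 // r0:7,r1:Mul1,r2:1,r3:Add1
cycle 3: CDB Add1=14; issue ADD r1<-Add1 // r0:7,r1:Add1,r2:1,r3:14
cycle 4: issue SUB r2<-Add2 // r0:7,r1:Add1,r2:Add2,r3:14
cycle 5: CDB Add1=8; issue ADD r1<-Add1 // r0:7,r1:Add1,r2:Add2,r3:14
cycle 6: CDB Add2=6; issue SUB r0<-Add2 // r0:Add2,r1:Add1,r2:6,r3:14
cycle 7: CDB Add1=15; issue MUL r0<-Mul2 // r0:Mul2,r1:15,r2:6,r3:14
cycle 8: CDB Mul1=196; issue MUL r2<-Mul1 // r0:Mul2,r1:15,r2:Mul1,r3:14
cycle 9: CDB Add2=-8; issue SUB r3<-Add1 // r0:Mul2,r1:15,r2:Mul1,r3:Add1
cycle 10: issue ADD r0<-Add2 // r0:Add2,r1:15,r2:Mul1,r3:Add1
cycle 11: CDB Add1=1 // r0:Add2,r1:15,r2:Mul1,r3:1
cycle 12: CDB Mul1=36 // r0:Add2,r1:15,r2:36,r3:1
cycle 13: CDB Add2=16 // r0:16,r1:15,r2:36,r3:1
cycle 14: CDB Mul2=-120 // r0:16,r1:15,r2:36,r3:1

STATUS = VALUE 16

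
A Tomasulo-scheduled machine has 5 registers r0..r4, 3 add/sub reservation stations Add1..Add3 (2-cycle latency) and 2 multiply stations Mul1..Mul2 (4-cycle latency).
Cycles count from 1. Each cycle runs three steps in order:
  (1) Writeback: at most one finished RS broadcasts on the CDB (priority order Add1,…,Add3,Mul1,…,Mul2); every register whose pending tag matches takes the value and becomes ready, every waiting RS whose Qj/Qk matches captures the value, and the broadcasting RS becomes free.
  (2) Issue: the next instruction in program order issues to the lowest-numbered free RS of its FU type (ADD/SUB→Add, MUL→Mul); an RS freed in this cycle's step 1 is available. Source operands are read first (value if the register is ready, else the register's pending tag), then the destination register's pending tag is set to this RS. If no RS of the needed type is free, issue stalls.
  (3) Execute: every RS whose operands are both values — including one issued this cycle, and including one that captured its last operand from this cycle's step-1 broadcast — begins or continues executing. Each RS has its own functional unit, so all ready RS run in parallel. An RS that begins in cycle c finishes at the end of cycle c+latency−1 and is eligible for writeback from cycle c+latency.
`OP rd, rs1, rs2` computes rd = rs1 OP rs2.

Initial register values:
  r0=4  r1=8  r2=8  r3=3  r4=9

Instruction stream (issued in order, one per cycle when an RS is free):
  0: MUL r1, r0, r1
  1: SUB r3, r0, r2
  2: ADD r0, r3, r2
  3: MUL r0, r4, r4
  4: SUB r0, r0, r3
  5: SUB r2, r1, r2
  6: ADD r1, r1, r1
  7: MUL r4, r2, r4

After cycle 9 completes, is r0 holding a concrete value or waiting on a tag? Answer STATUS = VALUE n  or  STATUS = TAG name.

STATUS = TAG Add1

cycle 1: issue MUL r1<-Mul1 // r0:4,r1:Mul1,r2:8,r3:3,r4:9
cycle 2: issue SUB r3<-Add1 // r0:4,r1:Mul1,r2:8,r3:Add1,r4:9
cycle 3: issue ADD r0<-Add2 // r0:Add2,r1:Mul1,r2:8,r3:Add1,r4:9
cycle 4: CDB Add1=-4; issue MUL r0<-Mul2 // r0:Mul2,r1:Mul1,r2:8,r3:-4,r4:9
cycle 5: CDB Mul1=32; issue SUB r0<-Add1 // r0:Add1,r1:32,r2:8,r3:-4,r4:9
cycle 6: CDB Add2=4; issue SUB r2<-Add2 // r0:Add1,r1:32,r2:Add2,r3:-4,r4:9
cycle 7: issue ADD r1<-Add3 // r0:Add1,r1:Add3,r2:Add2,r3:-4,r4:9
cycle 8: CDB Add2=24; issue MUL r4<-Mul1 // r0:Add1,r1:Add3,r2:24,r3:-4,r4:Mul1
cycle 9: CDB Add3=64 // r0:Add1,r1:64,r2:24,r3:-4,r4:Mul1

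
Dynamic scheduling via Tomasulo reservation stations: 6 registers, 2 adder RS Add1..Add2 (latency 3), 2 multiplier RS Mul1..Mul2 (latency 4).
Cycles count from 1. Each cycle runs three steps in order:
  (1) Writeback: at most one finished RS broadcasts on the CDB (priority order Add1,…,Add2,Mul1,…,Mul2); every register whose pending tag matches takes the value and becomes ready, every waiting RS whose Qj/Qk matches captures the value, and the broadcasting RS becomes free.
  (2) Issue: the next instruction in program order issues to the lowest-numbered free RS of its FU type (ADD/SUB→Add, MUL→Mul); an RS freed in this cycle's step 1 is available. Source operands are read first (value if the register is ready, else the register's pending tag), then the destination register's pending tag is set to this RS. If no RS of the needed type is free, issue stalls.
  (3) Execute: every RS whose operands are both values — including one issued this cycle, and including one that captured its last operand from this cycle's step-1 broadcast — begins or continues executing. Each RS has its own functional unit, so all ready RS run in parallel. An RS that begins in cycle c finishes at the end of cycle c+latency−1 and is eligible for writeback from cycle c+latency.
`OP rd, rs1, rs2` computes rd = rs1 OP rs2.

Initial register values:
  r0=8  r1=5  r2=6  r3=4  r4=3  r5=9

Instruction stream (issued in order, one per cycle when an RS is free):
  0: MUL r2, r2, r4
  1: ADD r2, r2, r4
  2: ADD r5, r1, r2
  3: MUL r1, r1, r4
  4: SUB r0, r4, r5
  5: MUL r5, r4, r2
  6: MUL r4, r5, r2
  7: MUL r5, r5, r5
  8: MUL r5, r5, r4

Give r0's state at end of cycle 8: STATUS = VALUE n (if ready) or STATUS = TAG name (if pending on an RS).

STATUS = TAG Add1

c1: issue MUL r2<-Mul1 | r0:8,r1:5,r2:Mul1,r3:4,r4:3,r5:9
c2: issue ADD r2<-Add1 | r0:8,r1:5,r2:Add1,r3:4,r4:3,r5:9
c3: issue ADD r5<-Add2 | r0:8,r1:5,r2:Add1,r3:4,r4:3,r5:Add2
c4: issue MUL r1<-Mul2 | r0:8,r1:Mul2,r2:Add1,r3:4,r4:3,r5:Add2
c5: CDB Mul1=18; stall | r0:8,r1:Mul2,r2:Add1,r3:4,r4:3,r5:Add2
c6: stall | r0:8,r1:Mul2,r2:Add1,r3:4,r4:3,r5:Add2
c7: stall | r0:8,r1:Mul2,r2:Add1,r3:4,r4:3,r5:Add2
c8: CDB Add1=21; issue SUB r0<-Add1 | r0:Add1,r1:Mul2,r2:21,r3:4,r4:3,r5:Add2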